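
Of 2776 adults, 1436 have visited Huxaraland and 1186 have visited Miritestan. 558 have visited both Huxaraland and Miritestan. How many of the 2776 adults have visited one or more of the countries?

Inclusion–exclusion gives
|union| = 1436 + 1186 − 558 = 2064

2064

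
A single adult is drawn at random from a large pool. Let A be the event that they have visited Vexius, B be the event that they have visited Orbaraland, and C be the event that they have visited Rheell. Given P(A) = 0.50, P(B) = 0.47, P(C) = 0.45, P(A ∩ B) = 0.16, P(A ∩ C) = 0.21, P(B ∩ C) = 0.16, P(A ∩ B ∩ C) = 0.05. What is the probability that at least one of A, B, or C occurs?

By inclusion–exclusion:
P(A ∪ B ∪ C) = 0.50 + 0.47 + 0.45 − 0.16 − 0.21 − 0.16 + 0.05 = 0.94

0.94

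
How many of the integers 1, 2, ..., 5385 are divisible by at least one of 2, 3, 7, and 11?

3987

By inclusion-exclusion,
⌊5385/2⌋ + ⌊5385/3⌋ + ⌊5385/7⌋ + ⌊5385/11⌋ − ⌊5385/6⌋ − ⌊5385/14⌋ − ⌊5385/22⌋ − ⌊5385/21⌋ − ⌊5385/33⌋ − ⌊5385/77⌋ + ⌊5385/42⌋ + ⌊5385/66⌋ + ⌊5385/154⌋ + ⌊5385/231⌋ − ⌊5385/462⌋ = 2692 + 1795 + 769 + 489 − 897 − 384 − 244 − 256 − 163 − 69 + 128 + 81 + 34 + 23 − 11 = 3987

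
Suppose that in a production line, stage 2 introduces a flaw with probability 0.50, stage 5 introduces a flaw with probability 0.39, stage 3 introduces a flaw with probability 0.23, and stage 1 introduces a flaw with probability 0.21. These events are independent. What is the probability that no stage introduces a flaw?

P(none) = (1 − 0.50) × (1 − 0.39) × (1 − 0.23) × (1 − 0.21) = 0.50 × 0.61 × 0.77 × 0.79 = 0.1855315

0.1855315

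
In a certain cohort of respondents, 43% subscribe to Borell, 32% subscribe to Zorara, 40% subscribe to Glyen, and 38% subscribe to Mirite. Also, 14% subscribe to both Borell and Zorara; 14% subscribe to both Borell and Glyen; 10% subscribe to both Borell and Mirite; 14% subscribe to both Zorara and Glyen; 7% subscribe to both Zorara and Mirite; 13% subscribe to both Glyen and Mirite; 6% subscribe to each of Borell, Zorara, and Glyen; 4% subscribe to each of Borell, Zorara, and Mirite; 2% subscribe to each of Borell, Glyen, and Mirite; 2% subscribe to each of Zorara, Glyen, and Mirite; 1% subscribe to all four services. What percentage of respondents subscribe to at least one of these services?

94%

P(at least one) = 43 + 32 + 40 + 38 − 14 − 14 − 10 − 14 − 7 − 13 + 6 + 4 + 2 + 2 − 1 = 94%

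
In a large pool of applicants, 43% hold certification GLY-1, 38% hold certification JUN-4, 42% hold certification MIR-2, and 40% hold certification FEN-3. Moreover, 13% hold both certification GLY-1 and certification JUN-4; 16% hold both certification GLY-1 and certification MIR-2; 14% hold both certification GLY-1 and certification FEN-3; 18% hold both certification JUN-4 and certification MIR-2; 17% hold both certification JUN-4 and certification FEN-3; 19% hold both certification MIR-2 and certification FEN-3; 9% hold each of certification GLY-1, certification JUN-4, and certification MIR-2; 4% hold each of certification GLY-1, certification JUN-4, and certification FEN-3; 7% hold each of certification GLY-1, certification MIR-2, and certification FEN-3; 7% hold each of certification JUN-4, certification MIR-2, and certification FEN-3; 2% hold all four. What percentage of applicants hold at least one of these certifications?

91%

By inclusion-exclusion,
P(at least one) = 43 + 38 + 42 + 40 − 13 − 16 − 14 − 18 − 17 − 19 + 9 + 4 + 7 + 7 − 2 = 91%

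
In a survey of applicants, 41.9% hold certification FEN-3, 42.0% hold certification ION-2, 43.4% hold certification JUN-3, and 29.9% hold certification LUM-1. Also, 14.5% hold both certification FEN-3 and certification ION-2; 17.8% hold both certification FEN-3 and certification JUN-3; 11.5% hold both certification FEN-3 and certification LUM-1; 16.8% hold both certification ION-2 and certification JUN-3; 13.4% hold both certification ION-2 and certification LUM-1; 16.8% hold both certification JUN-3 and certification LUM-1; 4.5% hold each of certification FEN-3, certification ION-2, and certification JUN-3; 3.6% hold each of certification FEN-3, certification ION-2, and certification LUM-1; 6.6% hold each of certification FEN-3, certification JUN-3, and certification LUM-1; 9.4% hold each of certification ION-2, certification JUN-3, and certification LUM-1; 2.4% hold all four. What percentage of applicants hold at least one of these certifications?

P(≥1) = 41.9 + 42.0 + 43.4 + 29.9 − 14.5 − 17.8 − 11.5 − 16.8 − 13.4 − 16.8 + 4.5 + 3.6 + 6.6 + 9.4 − 2.4 = 88.1%

88.1%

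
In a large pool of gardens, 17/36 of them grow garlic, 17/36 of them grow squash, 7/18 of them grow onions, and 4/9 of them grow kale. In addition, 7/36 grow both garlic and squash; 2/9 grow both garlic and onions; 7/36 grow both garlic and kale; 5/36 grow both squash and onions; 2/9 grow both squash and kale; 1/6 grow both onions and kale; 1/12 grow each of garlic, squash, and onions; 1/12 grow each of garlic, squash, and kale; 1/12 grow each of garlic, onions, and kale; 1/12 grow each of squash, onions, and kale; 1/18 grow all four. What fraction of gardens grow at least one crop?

11/12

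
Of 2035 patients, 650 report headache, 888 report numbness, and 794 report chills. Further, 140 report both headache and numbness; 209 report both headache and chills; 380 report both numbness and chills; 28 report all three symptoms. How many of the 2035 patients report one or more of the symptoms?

1631

N(≥1) = 650 + 888 + 794 − 140 − 209 − 380 + 28 = 1631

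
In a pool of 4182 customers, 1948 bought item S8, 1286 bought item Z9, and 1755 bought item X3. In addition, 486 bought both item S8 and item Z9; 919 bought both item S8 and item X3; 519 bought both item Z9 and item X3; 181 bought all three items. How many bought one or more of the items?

3246

Inclusion–exclusion gives
N(≥1) = 1948 + 1286 + 1755 − 486 − 919 − 519 + 181 = 3246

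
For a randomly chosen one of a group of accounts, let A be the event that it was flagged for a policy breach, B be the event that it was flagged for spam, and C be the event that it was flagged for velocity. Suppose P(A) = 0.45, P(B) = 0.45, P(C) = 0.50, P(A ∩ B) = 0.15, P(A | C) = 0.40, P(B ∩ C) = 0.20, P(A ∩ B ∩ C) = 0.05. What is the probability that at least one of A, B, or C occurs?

0.90

P(A ∩ C) = P(C)·P(A|C) = 0.50 × 0.40 = 0.20
P(A ∪ B ∪ C) = 0.45 + 0.45 + 0.50 − 0.15 − 0.20 − 0.20 + 0.05 = 0.90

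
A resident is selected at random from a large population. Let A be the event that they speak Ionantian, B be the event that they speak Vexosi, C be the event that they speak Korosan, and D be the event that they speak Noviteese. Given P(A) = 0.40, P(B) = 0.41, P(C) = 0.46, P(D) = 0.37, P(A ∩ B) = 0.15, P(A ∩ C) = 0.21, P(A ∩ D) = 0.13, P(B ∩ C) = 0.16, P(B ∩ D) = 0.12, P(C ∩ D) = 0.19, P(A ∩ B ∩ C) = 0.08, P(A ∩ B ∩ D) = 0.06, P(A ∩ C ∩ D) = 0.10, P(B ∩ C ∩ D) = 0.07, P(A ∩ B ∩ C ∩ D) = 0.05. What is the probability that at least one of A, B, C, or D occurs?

0.94

Using inclusion–exclusion:
P(A ∪ B ∪ C ∪ D) = 0.40 + 0.41 + 0.46 + 0.37 − 0.15 − 0.21 − 0.13 − 0.16 − 0.12 − 0.19 + 0.08 + 0.06 + 0.10 + 0.07 − 0.05 = 0.94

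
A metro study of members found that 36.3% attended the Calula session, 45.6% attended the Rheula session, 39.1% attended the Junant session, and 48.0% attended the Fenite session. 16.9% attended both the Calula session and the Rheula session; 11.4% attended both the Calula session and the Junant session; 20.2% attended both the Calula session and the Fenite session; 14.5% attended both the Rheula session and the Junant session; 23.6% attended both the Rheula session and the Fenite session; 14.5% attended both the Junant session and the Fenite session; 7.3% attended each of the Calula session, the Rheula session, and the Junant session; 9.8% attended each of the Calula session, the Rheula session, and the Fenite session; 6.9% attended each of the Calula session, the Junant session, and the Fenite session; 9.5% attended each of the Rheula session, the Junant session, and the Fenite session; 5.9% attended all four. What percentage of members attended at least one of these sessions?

P(≥1) = 36.3 + 45.6 + 39.1 + 48.0 − 16.9 − 11.4 − 20.2 − 14.5 − 23.6 − 14.5 + 7.3 + 9.8 + 6.9 + 9.5 − 5.9 = 95.5%

95.5%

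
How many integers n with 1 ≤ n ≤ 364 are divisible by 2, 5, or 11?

232

floor(364/2) + floor(364/5) + floor(364/11) − floor(364/10) − floor(364/22) − floor(364/55) + floor(364/110) = 182 + 72 + 33 − 36 − 16 − 6 + 3 = 232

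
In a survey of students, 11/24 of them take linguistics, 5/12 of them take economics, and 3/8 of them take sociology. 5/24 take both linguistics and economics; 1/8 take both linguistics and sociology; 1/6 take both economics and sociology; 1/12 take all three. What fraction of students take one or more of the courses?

5/6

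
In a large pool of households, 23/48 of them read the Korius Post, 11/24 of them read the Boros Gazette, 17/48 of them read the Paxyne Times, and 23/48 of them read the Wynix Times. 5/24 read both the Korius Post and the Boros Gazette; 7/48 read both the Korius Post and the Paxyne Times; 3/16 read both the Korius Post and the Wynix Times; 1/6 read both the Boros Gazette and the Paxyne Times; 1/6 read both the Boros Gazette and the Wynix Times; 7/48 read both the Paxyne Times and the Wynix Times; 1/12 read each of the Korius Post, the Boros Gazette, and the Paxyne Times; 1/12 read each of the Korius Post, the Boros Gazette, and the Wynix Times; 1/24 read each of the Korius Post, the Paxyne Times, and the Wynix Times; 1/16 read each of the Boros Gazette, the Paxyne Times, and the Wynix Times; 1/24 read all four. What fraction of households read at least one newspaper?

P(union) = 23/48 + 11/24 + 17/48 + 23/48 − 5/24 − 7/48 − 3/16 − 1/6 − 1/6 − 7/48 + 1/12 + 1/12 + 1/24 + 1/16 − 1/24 = 47/48

47/48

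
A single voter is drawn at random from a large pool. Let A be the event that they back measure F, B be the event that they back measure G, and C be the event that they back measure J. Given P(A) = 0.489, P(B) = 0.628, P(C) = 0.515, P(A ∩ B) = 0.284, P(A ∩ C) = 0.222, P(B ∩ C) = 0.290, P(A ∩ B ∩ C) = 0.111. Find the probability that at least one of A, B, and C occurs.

Inclusion–exclusion gives
P(A ∪ B ∪ C) = 0.489 + 0.628 + 0.515 − 0.284 − 0.222 − 0.290 + 0.111 = 0.947

0.947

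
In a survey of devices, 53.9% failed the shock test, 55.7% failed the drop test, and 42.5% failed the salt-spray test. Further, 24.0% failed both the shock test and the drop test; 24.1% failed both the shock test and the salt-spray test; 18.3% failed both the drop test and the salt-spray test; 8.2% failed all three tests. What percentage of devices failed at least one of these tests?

93.9%

By inclusion-exclusion,
P(≥1) = 53.9 + 55.7 + 42.5 − 24.0 − 24.1 − 18.3 + 8.2 = 93.9%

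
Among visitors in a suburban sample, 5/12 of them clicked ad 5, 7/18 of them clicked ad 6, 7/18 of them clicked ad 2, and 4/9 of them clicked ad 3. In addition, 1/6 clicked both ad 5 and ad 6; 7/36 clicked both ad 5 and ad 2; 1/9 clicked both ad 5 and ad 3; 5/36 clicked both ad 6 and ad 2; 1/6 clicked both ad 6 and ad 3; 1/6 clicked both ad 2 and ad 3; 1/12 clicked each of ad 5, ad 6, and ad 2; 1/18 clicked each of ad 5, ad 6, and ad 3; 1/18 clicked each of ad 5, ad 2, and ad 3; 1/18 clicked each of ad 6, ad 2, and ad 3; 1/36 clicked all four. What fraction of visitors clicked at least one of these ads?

Inclusion–exclusion gives
P(≥1) = 5/12 + 7/18 + 7/18 + 4/9 − 1/6 − 7/36 − 1/9 − 5/36 − 1/6 − 1/6 + 1/12 + 1/18 + 1/18 + 1/18 − 1/36 = 11/12

11/12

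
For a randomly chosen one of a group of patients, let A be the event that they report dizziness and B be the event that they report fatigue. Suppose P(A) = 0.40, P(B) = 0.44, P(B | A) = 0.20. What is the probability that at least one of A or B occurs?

P(A ∩ B) = P(A)·P(B|A) = 0.40 × 0.20 = 0.08
P(A ∪ B) = 0.40 + 0.44 − 0.08 = 0.76

0.76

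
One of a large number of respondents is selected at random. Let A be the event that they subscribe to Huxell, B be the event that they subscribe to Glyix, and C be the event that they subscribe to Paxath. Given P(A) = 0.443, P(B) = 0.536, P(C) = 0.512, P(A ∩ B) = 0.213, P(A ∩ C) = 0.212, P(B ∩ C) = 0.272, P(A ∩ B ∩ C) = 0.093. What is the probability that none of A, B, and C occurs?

Using inclusion–exclusion:
P(A ∪ B ∪ C) = 0.443 + 0.536 + 0.512 − 0.213 − 0.212 − 0.272 + 0.093 = 0.887
P(none) = 1 − 0.887 = 0.113

0.113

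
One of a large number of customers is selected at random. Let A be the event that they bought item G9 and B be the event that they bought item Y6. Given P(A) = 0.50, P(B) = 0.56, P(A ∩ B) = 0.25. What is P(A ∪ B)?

0.81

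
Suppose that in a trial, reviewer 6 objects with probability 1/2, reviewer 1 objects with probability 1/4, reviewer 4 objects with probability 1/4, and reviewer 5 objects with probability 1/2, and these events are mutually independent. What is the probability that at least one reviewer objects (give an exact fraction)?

Independence gives P(none) = ∏(1 − pᵢ).
P(none) = (1 − 1/2) × (1 − 1/4) × (1 − 1/4) × (1 − 1/2) = 1/2 × 3/4 × 3/4 × 1/2 = 9/64
P(at least one) = 1 − 9/64 = 55/64

55/64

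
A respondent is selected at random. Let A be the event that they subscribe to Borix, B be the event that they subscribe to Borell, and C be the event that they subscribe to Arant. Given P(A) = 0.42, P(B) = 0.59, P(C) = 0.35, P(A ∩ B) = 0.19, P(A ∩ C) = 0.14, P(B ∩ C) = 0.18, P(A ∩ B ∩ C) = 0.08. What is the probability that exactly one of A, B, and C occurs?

0.58

By inclusion–exclusion (exactly-one form):
P(exactly one) = 0.42 + 0.59 + 0.35 − 2·0.19 − 2·0.14 − 2·0.18 + 3·0.08 = 0.58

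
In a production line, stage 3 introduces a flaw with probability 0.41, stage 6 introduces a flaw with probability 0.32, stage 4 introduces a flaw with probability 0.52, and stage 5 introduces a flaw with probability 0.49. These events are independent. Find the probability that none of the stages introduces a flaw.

0.09821376

Since the events are independent, P(none) is the product of the individual non-occurrence probabilities.
P(none) = (1 − 0.41) × (1 − 0.32) × (1 − 0.52) × (1 − 0.49) = 0.59 × 0.68 × 0.48 × 0.51 = 0.09821376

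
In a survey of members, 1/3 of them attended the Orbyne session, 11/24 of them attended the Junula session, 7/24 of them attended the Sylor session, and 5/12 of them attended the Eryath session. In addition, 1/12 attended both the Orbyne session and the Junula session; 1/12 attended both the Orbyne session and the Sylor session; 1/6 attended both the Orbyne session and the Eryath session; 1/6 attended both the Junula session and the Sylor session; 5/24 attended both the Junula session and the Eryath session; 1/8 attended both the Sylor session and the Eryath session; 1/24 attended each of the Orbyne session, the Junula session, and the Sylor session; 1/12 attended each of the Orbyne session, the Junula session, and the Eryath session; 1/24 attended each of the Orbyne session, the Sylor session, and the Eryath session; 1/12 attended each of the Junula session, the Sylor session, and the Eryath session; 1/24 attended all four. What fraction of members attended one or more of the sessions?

7/8

Inclusion–exclusion gives
P(union) = 1/3 + 11/24 + 7/24 + 5/12 − 1/12 − 1/12 − 1/6 − 1/6 − 5/24 − 1/8 + 1/24 + 1/12 + 1/24 + 1/12 − 1/24 = 7/8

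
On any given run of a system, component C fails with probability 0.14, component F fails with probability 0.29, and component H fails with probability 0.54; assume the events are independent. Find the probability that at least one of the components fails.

0.719124

P(none) = (1 − 0.14) × (1 − 0.29) × (1 − 0.54) = 0.86 × 0.71 × 0.46 = 0.280876
P(at least one) = 1 − 0.280876 = 0.719124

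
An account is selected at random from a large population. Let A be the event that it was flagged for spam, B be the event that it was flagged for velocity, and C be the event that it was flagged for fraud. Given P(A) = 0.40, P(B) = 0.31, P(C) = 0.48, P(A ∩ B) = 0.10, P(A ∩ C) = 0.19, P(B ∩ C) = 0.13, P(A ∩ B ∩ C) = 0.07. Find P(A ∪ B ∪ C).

0.84

P(A ∪ B ∪ C) = 0.40 + 0.31 + 0.48 − 0.10 − 0.19 − 0.13 + 0.07 = 0.84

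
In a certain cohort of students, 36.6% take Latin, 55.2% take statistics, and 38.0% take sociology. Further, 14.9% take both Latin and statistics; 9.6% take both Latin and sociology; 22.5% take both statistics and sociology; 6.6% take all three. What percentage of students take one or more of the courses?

By inclusion-exclusion,
P(at least one) = 36.6 + 55.2 + 38.0 − 14.9 − 9.6 − 22.5 + 6.6 = 89.4%

89.4%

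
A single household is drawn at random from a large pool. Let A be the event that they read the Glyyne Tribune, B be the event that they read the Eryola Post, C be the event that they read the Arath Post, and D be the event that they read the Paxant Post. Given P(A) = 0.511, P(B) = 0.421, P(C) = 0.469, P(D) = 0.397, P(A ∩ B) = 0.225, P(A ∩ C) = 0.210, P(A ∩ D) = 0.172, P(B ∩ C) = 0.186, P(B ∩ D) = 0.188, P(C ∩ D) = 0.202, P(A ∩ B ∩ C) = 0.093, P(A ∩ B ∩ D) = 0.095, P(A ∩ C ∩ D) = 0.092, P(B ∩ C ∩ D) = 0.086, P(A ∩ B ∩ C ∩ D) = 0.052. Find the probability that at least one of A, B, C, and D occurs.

0.929

P(A ∪ B ∪ C ∪ D) = 0.511 + 0.421 + 0.469 + 0.397 − 0.225 − 0.210 − 0.172 − 0.186 − 0.188 − 0.202 + 0.093 + 0.095 + 0.092 + 0.086 − 0.052 = 0.929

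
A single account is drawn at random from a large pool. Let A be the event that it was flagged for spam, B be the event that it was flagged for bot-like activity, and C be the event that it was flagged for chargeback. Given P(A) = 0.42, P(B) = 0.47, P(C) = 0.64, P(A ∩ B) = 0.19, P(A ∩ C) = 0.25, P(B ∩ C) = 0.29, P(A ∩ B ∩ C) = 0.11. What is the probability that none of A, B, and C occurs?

By inclusion-exclusion,
P(A ∪ B ∪ C) = 0.42 + 0.47 + 0.64 − 0.19 − 0.25 − 0.29 + 0.11 = 0.91
P(none) = 1 − 0.91 = 0.09

0.09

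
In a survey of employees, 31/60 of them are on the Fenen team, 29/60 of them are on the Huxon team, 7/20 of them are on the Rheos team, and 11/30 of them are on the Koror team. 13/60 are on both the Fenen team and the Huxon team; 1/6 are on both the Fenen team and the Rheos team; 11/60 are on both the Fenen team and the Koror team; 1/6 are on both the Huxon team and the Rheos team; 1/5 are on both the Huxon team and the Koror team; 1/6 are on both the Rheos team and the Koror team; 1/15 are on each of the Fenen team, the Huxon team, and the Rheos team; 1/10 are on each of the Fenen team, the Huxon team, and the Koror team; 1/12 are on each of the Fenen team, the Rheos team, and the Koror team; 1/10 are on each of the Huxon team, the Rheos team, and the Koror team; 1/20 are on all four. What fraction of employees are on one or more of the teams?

Inclusion–exclusion gives
P(union) = 31/60 + 29/60 + 7/20 + 11/30 − 13/60 − 1/6 − 11/60 − 1/6 − 1/5 − 1/6 + 1/15 + 1/10 + 1/12 + 1/10 − 1/20 = 11/12

11/12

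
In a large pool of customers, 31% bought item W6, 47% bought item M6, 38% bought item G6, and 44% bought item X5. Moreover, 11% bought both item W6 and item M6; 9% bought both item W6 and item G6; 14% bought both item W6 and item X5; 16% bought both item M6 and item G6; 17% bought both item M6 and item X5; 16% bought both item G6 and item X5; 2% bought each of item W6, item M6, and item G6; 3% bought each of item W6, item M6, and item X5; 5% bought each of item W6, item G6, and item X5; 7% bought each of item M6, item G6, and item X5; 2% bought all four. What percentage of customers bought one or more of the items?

P(at least one) = 31 + 47 + 38 + 44 − 11 − 9 − 14 − 16 − 17 − 16 + 2 + 3 + 5 + 7 − 2 = 92%

92%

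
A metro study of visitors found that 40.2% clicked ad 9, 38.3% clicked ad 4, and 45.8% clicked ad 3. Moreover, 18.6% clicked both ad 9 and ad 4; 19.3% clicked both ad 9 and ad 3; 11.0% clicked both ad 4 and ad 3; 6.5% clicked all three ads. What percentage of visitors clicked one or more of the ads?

81.9%

Using inclusion–exclusion:
P(at least one) = 40.2 + 38.3 + 45.8 − 18.6 − 19.3 − 11.0 + 6.5 = 81.9%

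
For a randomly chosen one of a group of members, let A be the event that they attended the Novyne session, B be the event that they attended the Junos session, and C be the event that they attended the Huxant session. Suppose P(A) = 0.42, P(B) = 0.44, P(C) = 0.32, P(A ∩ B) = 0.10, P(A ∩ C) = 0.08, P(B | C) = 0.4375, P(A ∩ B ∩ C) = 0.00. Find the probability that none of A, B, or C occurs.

0.14

P(B ∩ C) = P(C)·P(B|C) = 0.32 × 0.4375 = 0.14
Apply inclusion-exclusion:
P(A ∪ B ∪ C) = 0.42 + 0.44 + 0.32 − 0.10 − 0.08 − 0.14 + 0.00 = 0.86
P(none) = 1 − 0.86 = 0.14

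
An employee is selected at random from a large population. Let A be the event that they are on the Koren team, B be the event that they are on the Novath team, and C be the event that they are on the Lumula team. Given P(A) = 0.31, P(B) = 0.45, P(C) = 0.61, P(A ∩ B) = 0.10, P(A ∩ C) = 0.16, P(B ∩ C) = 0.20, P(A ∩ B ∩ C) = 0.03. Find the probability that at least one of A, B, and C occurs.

Apply inclusion-exclusion:
P(A ∪ B ∪ C) = 0.31 + 0.45 + 0.61 − 0.10 − 0.16 − 0.20 + 0.03 = 0.94

0.94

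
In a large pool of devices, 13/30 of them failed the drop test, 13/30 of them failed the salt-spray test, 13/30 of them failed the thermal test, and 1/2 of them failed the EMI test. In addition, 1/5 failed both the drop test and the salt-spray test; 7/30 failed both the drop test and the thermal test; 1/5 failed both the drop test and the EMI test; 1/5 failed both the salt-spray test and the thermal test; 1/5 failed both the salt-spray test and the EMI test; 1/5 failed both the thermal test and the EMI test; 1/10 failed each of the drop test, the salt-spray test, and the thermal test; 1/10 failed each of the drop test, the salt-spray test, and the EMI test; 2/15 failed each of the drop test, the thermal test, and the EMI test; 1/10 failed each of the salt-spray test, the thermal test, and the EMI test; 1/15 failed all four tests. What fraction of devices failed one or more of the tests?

14/15

Apply inclusion-exclusion:
P(at least one) = 13/30 + 13/30 + 13/30 + 1/2 − 1/5 − 7/30 − 1/5 − 1/5 − 1/5 − 1/5 + 1/10 + 1/10 + 2/15 + 1/10 − 1/15 = 14/15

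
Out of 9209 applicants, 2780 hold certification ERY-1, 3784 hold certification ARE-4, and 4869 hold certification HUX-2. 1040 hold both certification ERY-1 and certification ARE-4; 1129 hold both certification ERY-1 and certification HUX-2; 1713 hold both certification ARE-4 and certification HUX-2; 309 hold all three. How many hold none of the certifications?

Inclusion–exclusion gives
N(≥1) = 2780 + 3784 + 4869 − 1040 − 1129 − 1713 + 309 = 7860
None: 9209 − 7860 = 1349

1349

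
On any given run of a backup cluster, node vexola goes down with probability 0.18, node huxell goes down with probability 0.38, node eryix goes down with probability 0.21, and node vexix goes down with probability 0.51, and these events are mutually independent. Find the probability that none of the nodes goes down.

Since the events are independent, P(none) is the product of the individual non-occurrence probabilities.
P(none) = (1 − 0.18) × (1 − 0.38) × (1 − 0.21) × (1 − 0.51) = 0.82 × 0.62 × 0.79 × 0.49 = 0.19680164

0.19680164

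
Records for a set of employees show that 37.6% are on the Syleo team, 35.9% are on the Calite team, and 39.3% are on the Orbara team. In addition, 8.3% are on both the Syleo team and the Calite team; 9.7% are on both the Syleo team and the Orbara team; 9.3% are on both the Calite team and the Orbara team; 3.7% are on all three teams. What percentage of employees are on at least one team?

89.2%

P(≥1) = 37.6 + 35.9 + 39.3 − 8.3 − 9.7 − 9.3 + 3.7 = 89.2%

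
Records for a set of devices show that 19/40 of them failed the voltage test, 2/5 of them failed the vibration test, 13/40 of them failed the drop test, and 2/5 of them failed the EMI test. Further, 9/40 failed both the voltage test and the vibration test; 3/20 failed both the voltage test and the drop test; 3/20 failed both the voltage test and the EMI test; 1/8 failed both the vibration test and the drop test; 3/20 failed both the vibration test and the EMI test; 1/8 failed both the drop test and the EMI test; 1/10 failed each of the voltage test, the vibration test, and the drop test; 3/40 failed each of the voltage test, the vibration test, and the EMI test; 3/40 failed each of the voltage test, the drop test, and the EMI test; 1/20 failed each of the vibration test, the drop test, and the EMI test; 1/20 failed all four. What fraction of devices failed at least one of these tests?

P(union) = 19/40 + 2/5 + 13/40 + 2/5 − 9/40 − 3/20 − 3/20 − 1/8 − 3/20 − 1/8 + 1/10 + 3/40 + 3/40 + 1/20 − 1/20 = 37/40

37/40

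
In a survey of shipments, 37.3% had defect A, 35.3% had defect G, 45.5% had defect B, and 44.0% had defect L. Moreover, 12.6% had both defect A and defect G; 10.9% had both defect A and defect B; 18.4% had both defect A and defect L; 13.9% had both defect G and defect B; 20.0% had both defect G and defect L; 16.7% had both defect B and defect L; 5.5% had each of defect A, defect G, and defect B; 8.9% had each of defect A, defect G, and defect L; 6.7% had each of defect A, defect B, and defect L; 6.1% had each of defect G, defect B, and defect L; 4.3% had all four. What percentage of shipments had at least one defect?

92.5%

P(at least one) = 37.3 + 35.3 + 45.5 + 44.0 − 12.6 − 10.9 − 18.4 − 13.9 − 20.0 − 16.7 + 5.5 + 8.9 + 6.7 + 6.1 − 4.3 = 92.5%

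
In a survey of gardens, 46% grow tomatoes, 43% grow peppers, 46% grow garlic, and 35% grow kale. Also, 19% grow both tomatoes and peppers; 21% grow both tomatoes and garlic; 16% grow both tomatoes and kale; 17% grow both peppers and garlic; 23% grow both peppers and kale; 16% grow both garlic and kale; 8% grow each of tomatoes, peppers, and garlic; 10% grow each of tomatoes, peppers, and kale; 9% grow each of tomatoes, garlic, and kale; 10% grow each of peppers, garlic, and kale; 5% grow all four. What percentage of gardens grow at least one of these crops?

P(≥1) = 46 + 43 + 46 + 35 − 19 − 21 − 16 − 17 − 23 − 16 + 8 + 10 + 9 + 10 − 5 = 90%

90%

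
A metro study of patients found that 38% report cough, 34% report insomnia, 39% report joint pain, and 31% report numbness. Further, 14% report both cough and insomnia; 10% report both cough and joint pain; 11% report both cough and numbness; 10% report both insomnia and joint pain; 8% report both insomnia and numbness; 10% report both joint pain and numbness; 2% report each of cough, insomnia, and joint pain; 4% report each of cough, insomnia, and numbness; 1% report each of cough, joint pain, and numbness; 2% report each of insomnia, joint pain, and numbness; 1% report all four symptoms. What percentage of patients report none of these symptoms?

13%

P(≥1) = 38 + 34 + 39 + 31 − 14 − 10 − 11 − 10 − 8 − 10 + 2 + 4 + 1 + 2 − 1 = 87%
P(none) = 100% − 87% = 13%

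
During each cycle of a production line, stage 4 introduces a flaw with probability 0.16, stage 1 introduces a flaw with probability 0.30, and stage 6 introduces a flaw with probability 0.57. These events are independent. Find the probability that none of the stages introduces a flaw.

0.25284

P(none) = (1 − 0.16) × (1 − 0.30) × (1 − 0.57) = 0.84 × 0.70 × 0.43 = 0.25284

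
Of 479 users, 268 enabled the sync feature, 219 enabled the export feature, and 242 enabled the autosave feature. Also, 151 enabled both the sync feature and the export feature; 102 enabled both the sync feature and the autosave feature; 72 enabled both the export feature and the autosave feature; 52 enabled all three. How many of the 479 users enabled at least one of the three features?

456

Inclusion–exclusion gives
|at least one| = 268 + 219 + 242 − 151 − 102 − 72 + 52 = 456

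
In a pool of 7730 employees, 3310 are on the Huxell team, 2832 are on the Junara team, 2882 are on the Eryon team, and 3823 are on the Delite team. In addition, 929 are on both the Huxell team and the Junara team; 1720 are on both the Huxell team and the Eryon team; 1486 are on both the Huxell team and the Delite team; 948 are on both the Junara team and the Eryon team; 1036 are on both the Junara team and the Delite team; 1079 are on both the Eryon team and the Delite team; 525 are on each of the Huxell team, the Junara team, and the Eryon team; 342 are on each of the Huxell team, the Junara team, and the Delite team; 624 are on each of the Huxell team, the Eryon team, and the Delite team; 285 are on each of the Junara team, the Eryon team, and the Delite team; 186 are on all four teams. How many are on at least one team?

N(≥1) = 3310 + 2832 + 2882 + 3823 − 929 − 1720 − 1486 − 948 − 1036 − 1079 + 525 + 342 + 624 + 285 − 186 = 7239

7239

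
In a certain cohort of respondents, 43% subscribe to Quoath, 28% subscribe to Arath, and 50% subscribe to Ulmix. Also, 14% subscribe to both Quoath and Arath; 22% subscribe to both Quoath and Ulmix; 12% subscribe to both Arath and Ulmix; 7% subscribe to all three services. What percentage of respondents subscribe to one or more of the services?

80%

By inclusion-exclusion,
P(at least one) = 43 + 28 + 50 − 14 − 22 − 12 + 7 = 80%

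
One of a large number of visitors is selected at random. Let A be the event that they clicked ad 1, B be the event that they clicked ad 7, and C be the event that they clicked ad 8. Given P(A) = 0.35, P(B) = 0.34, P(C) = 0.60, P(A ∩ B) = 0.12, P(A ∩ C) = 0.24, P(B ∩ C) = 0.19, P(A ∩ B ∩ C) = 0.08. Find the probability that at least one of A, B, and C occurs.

Using inclusion–exclusion:
P(A ∪ B ∪ C) = 0.35 + 0.34 + 0.60 − 0.12 − 0.24 − 0.19 + 0.08 = 0.82

0.82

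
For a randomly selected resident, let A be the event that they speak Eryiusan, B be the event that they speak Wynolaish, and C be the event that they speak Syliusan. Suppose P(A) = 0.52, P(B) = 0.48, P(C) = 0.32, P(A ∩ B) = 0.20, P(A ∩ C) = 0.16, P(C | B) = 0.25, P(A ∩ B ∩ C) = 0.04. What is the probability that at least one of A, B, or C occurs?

P(B ∩ C) = P(B)·P(C|B) = 0.48 × 0.25 = 0.12
Apply inclusion-exclusion:
P(A ∪ B ∪ C) = 0.52 + 0.48 + 0.32 − 0.20 − 0.16 − 0.12 + 0.04 = 0.88

0.88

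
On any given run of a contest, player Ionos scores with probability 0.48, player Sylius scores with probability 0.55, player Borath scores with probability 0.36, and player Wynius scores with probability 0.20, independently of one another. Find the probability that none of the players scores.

0.119808

P(none) = (1 − 0.48) × (1 − 0.55) × (1 − 0.36) × (1 − 0.20) = 0.52 × 0.45 × 0.64 × 0.80 = 0.119808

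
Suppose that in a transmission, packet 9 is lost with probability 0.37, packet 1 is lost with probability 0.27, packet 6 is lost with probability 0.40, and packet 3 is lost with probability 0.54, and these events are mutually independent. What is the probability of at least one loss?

P(none) = (1 − 0.37) × (1 − 0.27) × (1 − 0.40) × (1 − 0.54) = 0.63 × 0.73 × 0.60 × 0.46 = 0.1269324
P(at least one) = 1 − 0.1269324 = 0.8730676

0.8730676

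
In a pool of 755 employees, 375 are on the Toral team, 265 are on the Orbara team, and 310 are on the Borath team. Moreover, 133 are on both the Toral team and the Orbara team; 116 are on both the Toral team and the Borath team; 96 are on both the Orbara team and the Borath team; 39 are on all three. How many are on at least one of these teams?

Using inclusion–exclusion:
N(≥1) = 375 + 265 + 310 − 133 − 116 − 96 + 39 = 644

644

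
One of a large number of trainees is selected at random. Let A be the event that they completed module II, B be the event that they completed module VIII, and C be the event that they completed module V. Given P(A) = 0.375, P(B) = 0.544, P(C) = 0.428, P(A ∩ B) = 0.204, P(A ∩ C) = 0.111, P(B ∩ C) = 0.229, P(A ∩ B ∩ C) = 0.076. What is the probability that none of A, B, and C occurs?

By inclusion-exclusion,
P(A ∪ B ∪ C) = 0.375 + 0.544 + 0.428 − 0.204 − 0.111 − 0.229 + 0.076 = 0.879
P(none) = 1 − 0.879 = 0.121

0.121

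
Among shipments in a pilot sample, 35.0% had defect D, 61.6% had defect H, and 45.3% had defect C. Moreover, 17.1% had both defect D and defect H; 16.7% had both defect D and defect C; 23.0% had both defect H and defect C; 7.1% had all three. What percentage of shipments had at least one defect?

Using inclusion–exclusion:
P(union) = 35.0 + 61.6 + 45.3 − 17.1 − 16.7 − 23.0 + 7.1 = 92.2%

92.2%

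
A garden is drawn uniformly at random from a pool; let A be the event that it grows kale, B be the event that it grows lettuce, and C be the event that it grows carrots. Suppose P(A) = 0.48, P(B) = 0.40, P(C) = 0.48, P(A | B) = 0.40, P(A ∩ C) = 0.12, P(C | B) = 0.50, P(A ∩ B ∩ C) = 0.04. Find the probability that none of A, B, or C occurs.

P(A ∩ B) = P(B)·P(A|B) = 0.40 × 0.40 = 0.16
P(B ∩ C) = P(B)·P(C|B) = 0.40 × 0.50 = 0.20
Inclusion–exclusion gives
P(A ∪ B ∪ C) = 0.48 + 0.40 + 0.48 − 0.16 − 0.12 − 0.20 + 0.04 = 0.92
P(none) = 1 − 0.92 = 0.08

0.08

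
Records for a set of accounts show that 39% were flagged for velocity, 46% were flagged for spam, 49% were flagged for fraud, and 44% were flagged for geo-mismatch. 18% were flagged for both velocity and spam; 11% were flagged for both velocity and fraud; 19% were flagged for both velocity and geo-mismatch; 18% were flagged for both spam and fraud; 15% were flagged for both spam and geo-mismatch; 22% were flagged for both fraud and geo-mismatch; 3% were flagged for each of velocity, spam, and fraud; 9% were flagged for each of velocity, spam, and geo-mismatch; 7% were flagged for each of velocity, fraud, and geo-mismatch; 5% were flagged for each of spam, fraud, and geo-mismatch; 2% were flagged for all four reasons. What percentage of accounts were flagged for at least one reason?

97%

By inclusion–exclusion:
P(at least one) = 39 + 46 + 49 + 44 − 18 − 11 − 19 − 18 − 15 − 22 + 3 + 9 + 7 + 5 − 2 = 97%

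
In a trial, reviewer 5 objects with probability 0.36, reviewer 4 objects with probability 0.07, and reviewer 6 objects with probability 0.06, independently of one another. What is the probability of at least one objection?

Independence gives P(none) = ∏(1 − pᵢ).
P(none) = (1 − 0.36) × (1 − 0.07) × (1 − 0.06) = 0.64 × 0.93 × 0.94 = 0.559488
P(at least one) = 1 − 0.559488 = 0.440512

0.440512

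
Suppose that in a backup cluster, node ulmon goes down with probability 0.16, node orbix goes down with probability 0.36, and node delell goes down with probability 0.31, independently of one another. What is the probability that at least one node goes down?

0.629056

Independence gives P(none) = ∏(1 − pᵢ).
P(none) = (1 − 0.16) × (1 − 0.36) × (1 − 0.31) = 0.84 × 0.64 × 0.69 = 0.370944
P(at least one) = 1 − 0.370944 = 0.629056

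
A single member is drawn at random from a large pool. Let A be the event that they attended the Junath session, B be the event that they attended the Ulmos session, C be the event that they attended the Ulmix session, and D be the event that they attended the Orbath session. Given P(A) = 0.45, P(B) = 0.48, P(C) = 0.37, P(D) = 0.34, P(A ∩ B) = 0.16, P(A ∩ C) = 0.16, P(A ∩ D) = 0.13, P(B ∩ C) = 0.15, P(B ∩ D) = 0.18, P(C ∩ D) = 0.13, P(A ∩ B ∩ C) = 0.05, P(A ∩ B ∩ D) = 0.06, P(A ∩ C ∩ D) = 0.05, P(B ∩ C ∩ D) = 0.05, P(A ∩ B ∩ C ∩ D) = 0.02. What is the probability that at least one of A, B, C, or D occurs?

0.92

P(A ∪ B ∪ C ∪ D) = 0.45 + 0.48 + 0.37 + 0.34 − 0.16 − 0.16 − 0.13 − 0.15 − 0.18 − 0.13 + 0.05 + 0.06 + 0.05 + 0.05 − 0.02 = 0.92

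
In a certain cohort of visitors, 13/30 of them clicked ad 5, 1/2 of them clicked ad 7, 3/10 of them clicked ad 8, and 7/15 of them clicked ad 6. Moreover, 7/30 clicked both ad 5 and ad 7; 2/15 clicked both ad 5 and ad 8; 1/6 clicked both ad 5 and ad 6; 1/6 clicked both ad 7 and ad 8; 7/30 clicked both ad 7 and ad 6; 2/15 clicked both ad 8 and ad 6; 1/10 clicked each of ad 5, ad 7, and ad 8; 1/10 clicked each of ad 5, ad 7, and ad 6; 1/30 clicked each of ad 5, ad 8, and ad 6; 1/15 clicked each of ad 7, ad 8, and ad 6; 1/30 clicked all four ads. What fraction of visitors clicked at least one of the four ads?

9/10

P(at least one) = 13/30 + 1/2 + 3/10 + 7/15 − 7/30 − 2/15 − 1/6 − 1/6 − 7/30 − 2/15 + 1/10 + 1/10 + 1/30 + 1/15 − 1/30 = 9/10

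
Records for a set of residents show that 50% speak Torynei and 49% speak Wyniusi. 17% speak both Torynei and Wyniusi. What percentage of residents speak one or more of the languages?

82%

By inclusion-exclusion,
P(≥1) = 50 + 49 − 17 = 82%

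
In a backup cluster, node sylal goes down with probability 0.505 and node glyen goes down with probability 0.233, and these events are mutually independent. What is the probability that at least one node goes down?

0.620335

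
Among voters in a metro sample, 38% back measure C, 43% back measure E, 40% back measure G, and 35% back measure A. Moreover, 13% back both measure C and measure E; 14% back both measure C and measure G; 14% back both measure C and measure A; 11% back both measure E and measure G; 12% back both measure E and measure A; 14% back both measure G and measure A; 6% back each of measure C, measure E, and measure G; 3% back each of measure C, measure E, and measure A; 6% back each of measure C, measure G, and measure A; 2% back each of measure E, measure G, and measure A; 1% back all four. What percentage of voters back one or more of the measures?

94%

Apply inclusion-exclusion:
P(at least one) = 38 + 43 + 40 + 35 − 13 − 14 − 14 − 11 − 12 − 14 + 6 + 3 + 6 + 2 − 1 = 94%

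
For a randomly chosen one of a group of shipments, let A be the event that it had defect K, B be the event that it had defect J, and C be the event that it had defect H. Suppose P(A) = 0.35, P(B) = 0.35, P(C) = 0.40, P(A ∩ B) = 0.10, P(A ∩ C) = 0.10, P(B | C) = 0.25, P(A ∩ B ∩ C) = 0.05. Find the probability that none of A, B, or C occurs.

P(B ∩ C) = P(C)·P(B|C) = 0.40 × 0.25 = 0.10
By inclusion-exclusion,
P(A ∪ B ∪ C) = 0.35 + 0.35 + 0.40 − 0.10 − 0.10 − 0.10 + 0.05 = 0.85
P(none) = 1 − 0.85 = 0.15

0.15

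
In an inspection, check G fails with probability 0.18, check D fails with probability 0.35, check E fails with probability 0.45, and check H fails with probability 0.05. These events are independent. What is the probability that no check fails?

Since the events are independent, P(none) is the product of the individual non-occurrence probabilities.
P(none) = (1 − 0.18) × (1 − 0.35) × (1 − 0.45) × (1 − 0.05) = 0.82 × 0.65 × 0.55 × 0.95 = 0.2784925

0.2784925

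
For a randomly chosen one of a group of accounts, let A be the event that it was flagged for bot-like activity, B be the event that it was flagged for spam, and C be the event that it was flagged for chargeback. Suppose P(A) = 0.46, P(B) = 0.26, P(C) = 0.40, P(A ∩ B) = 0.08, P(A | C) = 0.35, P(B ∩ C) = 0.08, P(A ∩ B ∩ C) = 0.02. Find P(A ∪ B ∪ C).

P(A ∩ C) = P(C)·P(A|C) = 0.40 × 0.35 = 0.14
Apply inclusion-exclusion:
P(A ∪ B ∪ C) = 0.46 + 0.26 + 0.40 − 0.08 − 0.14 − 0.08 + 0.02 = 0.84

0.84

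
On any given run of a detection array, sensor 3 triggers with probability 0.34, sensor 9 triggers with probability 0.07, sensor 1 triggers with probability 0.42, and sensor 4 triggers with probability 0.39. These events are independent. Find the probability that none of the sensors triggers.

P(none) = (1 − 0.34) × (1 − 0.07) × (1 − 0.42) × (1 − 0.39) = 0.66 × 0.93 × 0.58 × 0.61 = 0.21716244

0.21716244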